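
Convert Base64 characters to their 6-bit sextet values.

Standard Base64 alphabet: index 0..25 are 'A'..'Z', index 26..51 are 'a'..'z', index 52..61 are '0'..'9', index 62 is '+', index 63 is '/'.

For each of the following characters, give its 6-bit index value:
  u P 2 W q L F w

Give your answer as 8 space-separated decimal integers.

Answer: 46 15 54 22 42 11 5 48

Derivation:
'u': a..z range, 26 + ord('u') − ord('a') = 46
'P': A..Z range, ord('P') − ord('A') = 15
'2': 0..9 range, 52 + ord('2') − ord('0') = 54
'W': A..Z range, ord('W') − ord('A') = 22
'q': a..z range, 26 + ord('q') − ord('a') = 42
'L': A..Z range, ord('L') − ord('A') = 11
'F': A..Z range, ord('F') − ord('A') = 5
'w': a..z range, 26 + ord('w') − ord('a') = 48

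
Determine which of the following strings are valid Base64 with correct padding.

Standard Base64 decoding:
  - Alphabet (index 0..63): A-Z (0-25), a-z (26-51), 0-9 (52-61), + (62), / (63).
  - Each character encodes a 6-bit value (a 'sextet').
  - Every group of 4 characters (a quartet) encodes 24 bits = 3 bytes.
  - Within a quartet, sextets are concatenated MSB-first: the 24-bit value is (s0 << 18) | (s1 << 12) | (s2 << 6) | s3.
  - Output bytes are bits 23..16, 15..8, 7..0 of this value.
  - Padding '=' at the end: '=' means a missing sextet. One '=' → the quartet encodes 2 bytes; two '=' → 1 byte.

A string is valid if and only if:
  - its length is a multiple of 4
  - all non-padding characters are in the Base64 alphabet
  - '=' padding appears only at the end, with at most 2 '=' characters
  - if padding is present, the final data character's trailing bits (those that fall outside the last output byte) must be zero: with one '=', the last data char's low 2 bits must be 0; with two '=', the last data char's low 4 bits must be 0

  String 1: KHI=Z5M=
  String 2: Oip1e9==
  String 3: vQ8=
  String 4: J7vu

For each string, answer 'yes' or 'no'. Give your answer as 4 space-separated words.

Answer: no no yes yes

Derivation:
String 1: 'KHI=Z5M=' → invalid (bad char(s): ['=']; '=' in middle)
String 2: 'Oip1e9==' → invalid (bad trailing bits)
String 3: 'vQ8=' → valid
String 4: 'J7vu' → valid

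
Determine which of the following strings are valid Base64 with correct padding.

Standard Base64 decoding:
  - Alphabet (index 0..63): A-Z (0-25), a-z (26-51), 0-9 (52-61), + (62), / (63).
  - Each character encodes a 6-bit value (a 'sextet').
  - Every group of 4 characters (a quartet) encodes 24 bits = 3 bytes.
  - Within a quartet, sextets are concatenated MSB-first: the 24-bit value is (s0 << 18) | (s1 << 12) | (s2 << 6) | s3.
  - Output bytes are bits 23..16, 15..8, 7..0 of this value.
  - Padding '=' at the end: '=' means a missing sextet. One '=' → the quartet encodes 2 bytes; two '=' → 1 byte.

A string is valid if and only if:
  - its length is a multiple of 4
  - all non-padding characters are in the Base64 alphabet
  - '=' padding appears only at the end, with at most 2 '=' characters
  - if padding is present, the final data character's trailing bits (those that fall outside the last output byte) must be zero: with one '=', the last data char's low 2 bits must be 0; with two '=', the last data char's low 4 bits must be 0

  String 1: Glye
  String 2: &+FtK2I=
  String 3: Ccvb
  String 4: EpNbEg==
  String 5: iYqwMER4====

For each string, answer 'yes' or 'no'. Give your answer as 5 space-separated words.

String 1: 'Glye' → valid
String 2: '&+FtK2I=' → invalid (bad char(s): ['&'])
String 3: 'Ccvb' → valid
String 4: 'EpNbEg==' → valid
String 5: 'iYqwMER4====' → invalid (4 pad chars (max 2))

Answer: yes no yes yes no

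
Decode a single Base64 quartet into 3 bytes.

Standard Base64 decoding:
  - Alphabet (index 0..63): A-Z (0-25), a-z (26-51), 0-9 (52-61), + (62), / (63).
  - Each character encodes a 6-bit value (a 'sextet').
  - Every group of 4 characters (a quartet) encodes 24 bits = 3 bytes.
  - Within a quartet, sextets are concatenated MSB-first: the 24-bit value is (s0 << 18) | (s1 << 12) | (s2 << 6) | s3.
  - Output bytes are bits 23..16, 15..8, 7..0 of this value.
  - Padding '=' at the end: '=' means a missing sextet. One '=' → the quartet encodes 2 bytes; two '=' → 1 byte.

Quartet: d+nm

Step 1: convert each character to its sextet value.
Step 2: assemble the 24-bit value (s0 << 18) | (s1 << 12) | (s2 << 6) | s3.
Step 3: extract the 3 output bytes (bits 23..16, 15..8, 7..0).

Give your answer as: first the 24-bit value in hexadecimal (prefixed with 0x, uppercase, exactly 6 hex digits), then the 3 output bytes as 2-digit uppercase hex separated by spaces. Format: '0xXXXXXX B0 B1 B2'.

Answer: 0x77E9E6 77 E9 E6

Derivation:
Sextets: d=29, +=62, n=39, m=38
24-bit: (29<<18) | (62<<12) | (39<<6) | 38
      = 0x740000 | 0x03E000 | 0x0009C0 | 0x000026
      = 0x77E9E6
Bytes: (v>>16)&0xFF=77, (v>>8)&0xFF=E9, v&0xFF=E6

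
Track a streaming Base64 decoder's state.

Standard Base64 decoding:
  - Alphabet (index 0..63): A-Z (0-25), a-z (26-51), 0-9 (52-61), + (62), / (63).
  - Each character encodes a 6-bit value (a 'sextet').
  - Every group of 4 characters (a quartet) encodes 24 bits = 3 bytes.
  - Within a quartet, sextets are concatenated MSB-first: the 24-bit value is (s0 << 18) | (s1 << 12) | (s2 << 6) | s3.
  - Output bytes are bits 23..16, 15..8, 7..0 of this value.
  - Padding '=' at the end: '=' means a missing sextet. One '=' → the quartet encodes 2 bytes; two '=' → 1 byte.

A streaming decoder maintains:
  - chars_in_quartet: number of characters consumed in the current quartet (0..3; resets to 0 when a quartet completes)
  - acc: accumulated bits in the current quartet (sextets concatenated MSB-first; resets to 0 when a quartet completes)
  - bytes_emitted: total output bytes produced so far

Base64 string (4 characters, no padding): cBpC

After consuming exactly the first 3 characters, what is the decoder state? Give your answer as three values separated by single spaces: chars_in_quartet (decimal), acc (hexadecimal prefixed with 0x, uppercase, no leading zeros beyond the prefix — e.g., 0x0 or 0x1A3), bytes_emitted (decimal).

After char 0 ('c'=28): chars_in_quartet=1 acc=0x1C bytes_emitted=0
After char 1 ('B'=1): chars_in_quartet=2 acc=0x701 bytes_emitted=0
After char 2 ('p'=41): chars_in_quartet=3 acc=0x1C069 bytes_emitted=0

Answer: 3 0x1C069 0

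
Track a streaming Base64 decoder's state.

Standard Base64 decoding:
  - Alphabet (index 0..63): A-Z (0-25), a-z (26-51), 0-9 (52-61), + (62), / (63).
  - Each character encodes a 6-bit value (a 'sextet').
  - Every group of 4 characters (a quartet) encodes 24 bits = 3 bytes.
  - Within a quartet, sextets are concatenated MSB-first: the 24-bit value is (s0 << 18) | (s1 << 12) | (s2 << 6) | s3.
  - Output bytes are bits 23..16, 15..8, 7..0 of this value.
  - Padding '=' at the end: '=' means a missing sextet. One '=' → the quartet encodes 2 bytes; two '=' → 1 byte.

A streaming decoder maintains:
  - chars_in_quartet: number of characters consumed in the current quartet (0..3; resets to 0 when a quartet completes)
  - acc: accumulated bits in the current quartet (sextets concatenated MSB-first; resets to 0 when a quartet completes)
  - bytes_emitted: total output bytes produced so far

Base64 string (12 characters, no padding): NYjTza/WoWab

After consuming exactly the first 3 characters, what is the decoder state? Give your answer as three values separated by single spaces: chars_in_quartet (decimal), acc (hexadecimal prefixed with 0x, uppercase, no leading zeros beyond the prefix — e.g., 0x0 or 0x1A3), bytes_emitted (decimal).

Answer: 3 0xD623 0

Derivation:
After char 0 ('N'=13): chars_in_quartet=1 acc=0xD bytes_emitted=0
After char 1 ('Y'=24): chars_in_quartet=2 acc=0x358 bytes_emitted=0
After char 2 ('j'=35): chars_in_quartet=3 acc=0xD623 bytes_emitted=0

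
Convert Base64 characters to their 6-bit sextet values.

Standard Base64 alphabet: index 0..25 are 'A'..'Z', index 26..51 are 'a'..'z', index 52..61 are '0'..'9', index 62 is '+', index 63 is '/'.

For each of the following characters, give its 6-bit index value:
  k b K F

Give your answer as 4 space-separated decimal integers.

Answer: 36 27 10 5

Derivation:
'k': a..z range, 26 + ord('k') − ord('a') = 36
'b': a..z range, 26 + ord('b') − ord('a') = 27
'K': A..Z range, ord('K') − ord('A') = 10
'F': A..Z range, ord('F') − ord('A') = 5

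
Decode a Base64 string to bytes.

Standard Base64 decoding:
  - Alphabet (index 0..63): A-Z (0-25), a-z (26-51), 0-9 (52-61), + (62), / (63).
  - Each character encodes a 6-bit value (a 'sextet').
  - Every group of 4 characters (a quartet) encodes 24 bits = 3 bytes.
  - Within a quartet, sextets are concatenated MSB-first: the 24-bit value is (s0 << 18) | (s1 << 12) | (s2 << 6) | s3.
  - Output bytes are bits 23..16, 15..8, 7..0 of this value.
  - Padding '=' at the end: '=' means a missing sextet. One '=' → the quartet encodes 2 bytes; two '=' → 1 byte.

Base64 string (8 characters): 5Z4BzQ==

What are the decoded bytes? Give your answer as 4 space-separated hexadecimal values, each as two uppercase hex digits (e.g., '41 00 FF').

After char 0 ('5'=57): chars_in_quartet=1 acc=0x39 bytes_emitted=0
After char 1 ('Z'=25): chars_in_quartet=2 acc=0xE59 bytes_emitted=0
After char 2 ('4'=56): chars_in_quartet=3 acc=0x39678 bytes_emitted=0
After char 3 ('B'=1): chars_in_quartet=4 acc=0xE59E01 -> emit E5 9E 01, reset; bytes_emitted=3
After char 4 ('z'=51): chars_in_quartet=1 acc=0x33 bytes_emitted=3
After char 5 ('Q'=16): chars_in_quartet=2 acc=0xCD0 bytes_emitted=3
Padding '==': partial quartet acc=0xCD0 -> emit CD; bytes_emitted=4

Answer: E5 9E 01 CD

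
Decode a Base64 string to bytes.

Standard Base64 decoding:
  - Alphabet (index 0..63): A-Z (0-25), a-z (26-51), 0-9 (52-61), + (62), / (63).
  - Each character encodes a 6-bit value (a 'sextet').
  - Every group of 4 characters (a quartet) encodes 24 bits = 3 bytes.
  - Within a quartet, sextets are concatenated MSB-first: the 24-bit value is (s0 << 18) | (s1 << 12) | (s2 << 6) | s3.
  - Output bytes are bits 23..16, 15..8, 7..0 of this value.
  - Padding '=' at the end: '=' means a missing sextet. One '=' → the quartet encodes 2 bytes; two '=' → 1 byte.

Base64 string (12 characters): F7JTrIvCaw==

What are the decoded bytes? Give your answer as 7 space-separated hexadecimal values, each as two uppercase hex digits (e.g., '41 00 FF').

After char 0 ('F'=5): chars_in_quartet=1 acc=0x5 bytes_emitted=0
After char 1 ('7'=59): chars_in_quartet=2 acc=0x17B bytes_emitted=0
After char 2 ('J'=9): chars_in_quartet=3 acc=0x5EC9 bytes_emitted=0
After char 3 ('T'=19): chars_in_quartet=4 acc=0x17B253 -> emit 17 B2 53, reset; bytes_emitted=3
After char 4 ('r'=43): chars_in_quartet=1 acc=0x2B bytes_emitted=3
After char 5 ('I'=8): chars_in_quartet=2 acc=0xAC8 bytes_emitted=3
After char 6 ('v'=47): chars_in_quartet=3 acc=0x2B22F bytes_emitted=3
After char 7 ('C'=2): chars_in_quartet=4 acc=0xAC8BC2 -> emit AC 8B C2, reset; bytes_emitted=6
After char 8 ('a'=26): chars_in_quartet=1 acc=0x1A bytes_emitted=6
After char 9 ('w'=48): chars_in_quartet=2 acc=0x6B0 bytes_emitted=6
Padding '==': partial quartet acc=0x6B0 -> emit 6B; bytes_emitted=7

Answer: 17 B2 53 AC 8B C2 6B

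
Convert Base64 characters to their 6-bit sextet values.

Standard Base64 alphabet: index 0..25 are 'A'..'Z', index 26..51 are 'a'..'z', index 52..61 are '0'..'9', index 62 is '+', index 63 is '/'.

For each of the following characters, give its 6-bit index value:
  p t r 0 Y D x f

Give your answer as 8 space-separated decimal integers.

'p': a..z range, 26 + ord('p') − ord('a') = 41
't': a..z range, 26 + ord('t') − ord('a') = 45
'r': a..z range, 26 + ord('r') − ord('a') = 43
'0': 0..9 range, 52 + ord('0') − ord('0') = 52
'Y': A..Z range, ord('Y') − ord('A') = 24
'D': A..Z range, ord('D') − ord('A') = 3
'x': a..z range, 26 + ord('x') − ord('a') = 49
'f': a..z range, 26 + ord('f') − ord('a') = 31

Answer: 41 45 43 52 24 3 49 31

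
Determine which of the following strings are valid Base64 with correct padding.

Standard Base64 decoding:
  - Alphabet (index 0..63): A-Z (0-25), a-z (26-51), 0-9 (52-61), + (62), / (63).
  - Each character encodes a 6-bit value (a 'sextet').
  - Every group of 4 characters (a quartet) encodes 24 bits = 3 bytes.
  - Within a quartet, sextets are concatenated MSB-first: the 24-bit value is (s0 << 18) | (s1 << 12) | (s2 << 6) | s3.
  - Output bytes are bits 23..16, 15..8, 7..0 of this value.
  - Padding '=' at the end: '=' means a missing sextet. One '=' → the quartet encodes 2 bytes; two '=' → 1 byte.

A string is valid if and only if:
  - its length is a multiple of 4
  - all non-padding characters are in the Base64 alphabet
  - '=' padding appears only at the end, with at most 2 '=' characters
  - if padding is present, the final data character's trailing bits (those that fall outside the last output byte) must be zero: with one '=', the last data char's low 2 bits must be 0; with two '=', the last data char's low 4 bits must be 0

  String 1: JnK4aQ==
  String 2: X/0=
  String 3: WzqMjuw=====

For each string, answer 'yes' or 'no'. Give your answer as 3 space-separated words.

Answer: yes yes no

Derivation:
String 1: 'JnK4aQ==' → valid
String 2: 'X/0=' → valid
String 3: 'WzqMjuw=====' → invalid (5 pad chars (max 2))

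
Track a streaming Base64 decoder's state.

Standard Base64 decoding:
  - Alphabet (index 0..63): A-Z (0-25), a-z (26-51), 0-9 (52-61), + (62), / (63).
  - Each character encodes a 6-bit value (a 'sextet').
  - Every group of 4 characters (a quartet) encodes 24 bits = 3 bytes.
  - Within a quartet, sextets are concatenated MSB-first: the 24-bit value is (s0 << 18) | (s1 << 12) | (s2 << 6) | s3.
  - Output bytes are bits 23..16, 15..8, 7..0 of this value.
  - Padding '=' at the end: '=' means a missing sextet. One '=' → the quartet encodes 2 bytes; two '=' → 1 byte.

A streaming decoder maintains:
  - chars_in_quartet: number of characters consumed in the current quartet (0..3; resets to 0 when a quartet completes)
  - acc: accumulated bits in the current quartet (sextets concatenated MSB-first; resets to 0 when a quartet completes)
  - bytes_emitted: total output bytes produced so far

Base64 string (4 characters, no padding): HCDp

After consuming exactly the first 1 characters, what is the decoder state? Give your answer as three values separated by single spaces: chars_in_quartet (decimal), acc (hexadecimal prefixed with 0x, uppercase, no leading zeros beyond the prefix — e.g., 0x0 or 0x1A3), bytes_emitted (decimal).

After char 0 ('H'=7): chars_in_quartet=1 acc=0x7 bytes_emitted=0

Answer: 1 0x7 0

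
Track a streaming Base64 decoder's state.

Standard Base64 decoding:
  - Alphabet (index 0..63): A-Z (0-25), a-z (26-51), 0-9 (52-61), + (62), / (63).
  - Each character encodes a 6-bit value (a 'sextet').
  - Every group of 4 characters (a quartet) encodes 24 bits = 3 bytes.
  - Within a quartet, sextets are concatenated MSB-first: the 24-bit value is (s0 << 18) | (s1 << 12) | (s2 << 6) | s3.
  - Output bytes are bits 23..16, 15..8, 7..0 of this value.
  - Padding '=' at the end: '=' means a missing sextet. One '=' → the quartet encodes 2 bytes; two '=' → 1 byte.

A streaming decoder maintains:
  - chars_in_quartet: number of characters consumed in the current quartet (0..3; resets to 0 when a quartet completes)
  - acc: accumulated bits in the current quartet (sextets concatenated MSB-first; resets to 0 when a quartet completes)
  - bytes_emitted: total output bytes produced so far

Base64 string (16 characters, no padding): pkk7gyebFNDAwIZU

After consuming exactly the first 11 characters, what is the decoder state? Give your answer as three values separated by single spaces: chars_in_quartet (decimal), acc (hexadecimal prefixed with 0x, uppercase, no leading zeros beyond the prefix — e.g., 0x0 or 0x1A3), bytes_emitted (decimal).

After char 0 ('p'=41): chars_in_quartet=1 acc=0x29 bytes_emitted=0
After char 1 ('k'=36): chars_in_quartet=2 acc=0xA64 bytes_emitted=0
After char 2 ('k'=36): chars_in_quartet=3 acc=0x29924 bytes_emitted=0
After char 3 ('7'=59): chars_in_quartet=4 acc=0xA6493B -> emit A6 49 3B, reset; bytes_emitted=3
After char 4 ('g'=32): chars_in_quartet=1 acc=0x20 bytes_emitted=3
After char 5 ('y'=50): chars_in_quartet=2 acc=0x832 bytes_emitted=3
After char 6 ('e'=30): chars_in_quartet=3 acc=0x20C9E bytes_emitted=3
After char 7 ('b'=27): chars_in_quartet=4 acc=0x83279B -> emit 83 27 9B, reset; bytes_emitted=6
After char 8 ('F'=5): chars_in_quartet=1 acc=0x5 bytes_emitted=6
After char 9 ('N'=13): chars_in_quartet=2 acc=0x14D bytes_emitted=6
After char 10 ('D'=3): chars_in_quartet=3 acc=0x5343 bytes_emitted=6

Answer: 3 0x5343 6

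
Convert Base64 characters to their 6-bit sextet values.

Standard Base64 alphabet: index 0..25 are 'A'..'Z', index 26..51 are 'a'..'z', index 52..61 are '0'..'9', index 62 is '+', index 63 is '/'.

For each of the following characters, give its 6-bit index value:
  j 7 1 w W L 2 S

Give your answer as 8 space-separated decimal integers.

Answer: 35 59 53 48 22 11 54 18

Derivation:
'j': a..z range, 26 + ord('j') − ord('a') = 35
'7': 0..9 range, 52 + ord('7') − ord('0') = 59
'1': 0..9 range, 52 + ord('1') − ord('0') = 53
'w': a..z range, 26 + ord('w') − ord('a') = 48
'W': A..Z range, ord('W') − ord('A') = 22
'L': A..Z range, ord('L') − ord('A') = 11
'2': 0..9 range, 52 + ord('2') − ord('0') = 54
'S': A..Z range, ord('S') − ord('A') = 18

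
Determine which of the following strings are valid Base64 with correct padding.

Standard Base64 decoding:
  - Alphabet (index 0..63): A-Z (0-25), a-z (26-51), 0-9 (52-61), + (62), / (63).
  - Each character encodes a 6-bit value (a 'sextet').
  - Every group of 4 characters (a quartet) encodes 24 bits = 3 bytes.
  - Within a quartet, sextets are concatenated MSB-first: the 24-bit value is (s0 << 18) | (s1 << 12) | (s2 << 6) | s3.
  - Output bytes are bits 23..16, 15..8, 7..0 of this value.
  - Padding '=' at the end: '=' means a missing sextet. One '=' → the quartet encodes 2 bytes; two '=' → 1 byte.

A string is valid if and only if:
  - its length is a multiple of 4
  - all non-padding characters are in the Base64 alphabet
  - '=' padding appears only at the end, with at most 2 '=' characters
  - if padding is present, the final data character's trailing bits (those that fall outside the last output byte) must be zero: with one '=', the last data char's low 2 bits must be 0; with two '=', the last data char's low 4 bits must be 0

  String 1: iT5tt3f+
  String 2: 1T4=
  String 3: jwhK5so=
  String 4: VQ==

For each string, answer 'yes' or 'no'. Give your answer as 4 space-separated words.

String 1: 'iT5tt3f+' → valid
String 2: '1T4=' → valid
String 3: 'jwhK5so=' → valid
String 4: 'VQ==' → valid

Answer: yes yes yes yes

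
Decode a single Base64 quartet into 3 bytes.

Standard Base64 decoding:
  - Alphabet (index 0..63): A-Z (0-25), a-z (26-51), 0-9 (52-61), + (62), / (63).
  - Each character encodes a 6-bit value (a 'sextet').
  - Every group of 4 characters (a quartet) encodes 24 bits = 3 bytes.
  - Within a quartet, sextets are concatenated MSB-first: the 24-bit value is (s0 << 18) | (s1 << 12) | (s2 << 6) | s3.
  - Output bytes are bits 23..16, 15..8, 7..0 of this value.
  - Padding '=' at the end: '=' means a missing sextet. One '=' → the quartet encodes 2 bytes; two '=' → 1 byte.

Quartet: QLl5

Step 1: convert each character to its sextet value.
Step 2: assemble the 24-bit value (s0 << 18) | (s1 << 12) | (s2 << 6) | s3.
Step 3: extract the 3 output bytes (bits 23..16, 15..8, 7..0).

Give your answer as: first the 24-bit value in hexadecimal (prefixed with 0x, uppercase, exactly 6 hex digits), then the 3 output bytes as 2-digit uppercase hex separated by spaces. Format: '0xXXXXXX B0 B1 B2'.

Sextets: Q=16, L=11, l=37, 5=57
24-bit: (16<<18) | (11<<12) | (37<<6) | 57
      = 0x400000 | 0x00B000 | 0x000940 | 0x000039
      = 0x40B979
Bytes: (v>>16)&0xFF=40, (v>>8)&0xFF=B9, v&0xFF=79

Answer: 0x40B979 40 B9 79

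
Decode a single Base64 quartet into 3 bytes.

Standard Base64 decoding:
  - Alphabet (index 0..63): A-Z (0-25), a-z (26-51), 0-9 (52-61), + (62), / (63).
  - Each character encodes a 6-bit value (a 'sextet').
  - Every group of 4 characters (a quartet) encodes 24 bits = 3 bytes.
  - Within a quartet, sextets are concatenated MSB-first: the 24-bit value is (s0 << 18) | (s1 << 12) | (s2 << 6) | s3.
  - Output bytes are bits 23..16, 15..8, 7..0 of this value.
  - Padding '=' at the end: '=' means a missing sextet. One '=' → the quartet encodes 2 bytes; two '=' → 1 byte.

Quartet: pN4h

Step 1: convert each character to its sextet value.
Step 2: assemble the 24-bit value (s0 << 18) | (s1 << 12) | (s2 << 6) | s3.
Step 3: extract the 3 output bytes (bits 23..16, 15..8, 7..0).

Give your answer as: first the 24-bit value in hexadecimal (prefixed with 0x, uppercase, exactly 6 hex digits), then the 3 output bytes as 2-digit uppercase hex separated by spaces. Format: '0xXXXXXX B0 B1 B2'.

Sextets: p=41, N=13, 4=56, h=33
24-bit: (41<<18) | (13<<12) | (56<<6) | 33
      = 0xA40000 | 0x00D000 | 0x000E00 | 0x000021
      = 0xA4DE21
Bytes: (v>>16)&0xFF=A4, (v>>8)&0xFF=DE, v&0xFF=21

Answer: 0xA4DE21 A4 DE 21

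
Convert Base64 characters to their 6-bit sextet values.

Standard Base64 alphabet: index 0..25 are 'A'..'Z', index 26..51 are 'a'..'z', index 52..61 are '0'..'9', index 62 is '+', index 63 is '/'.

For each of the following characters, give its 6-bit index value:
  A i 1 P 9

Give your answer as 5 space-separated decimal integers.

'A': A..Z range, ord('A') − ord('A') = 0
'i': a..z range, 26 + ord('i') − ord('a') = 34
'1': 0..9 range, 52 + ord('1') − ord('0') = 53
'P': A..Z range, ord('P') − ord('A') = 15
'9': 0..9 range, 52 + ord('9') − ord('0') = 61

Answer: 0 34 53 15 61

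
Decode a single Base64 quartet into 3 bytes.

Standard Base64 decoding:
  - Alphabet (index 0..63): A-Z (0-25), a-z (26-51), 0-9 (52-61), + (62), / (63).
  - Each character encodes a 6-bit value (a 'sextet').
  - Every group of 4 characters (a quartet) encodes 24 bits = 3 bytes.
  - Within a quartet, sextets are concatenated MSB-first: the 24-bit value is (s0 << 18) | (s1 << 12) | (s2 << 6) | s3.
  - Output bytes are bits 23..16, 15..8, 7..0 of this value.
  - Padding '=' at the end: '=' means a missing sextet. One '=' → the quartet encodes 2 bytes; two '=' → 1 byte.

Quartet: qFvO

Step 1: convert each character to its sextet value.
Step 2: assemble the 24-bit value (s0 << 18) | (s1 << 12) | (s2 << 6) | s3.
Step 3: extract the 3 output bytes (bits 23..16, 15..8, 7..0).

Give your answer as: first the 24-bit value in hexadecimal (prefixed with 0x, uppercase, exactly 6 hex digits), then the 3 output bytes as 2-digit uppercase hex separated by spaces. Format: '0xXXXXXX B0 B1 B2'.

Sextets: q=42, F=5, v=47, O=14
24-bit: (42<<18) | (5<<12) | (47<<6) | 14
      = 0xA80000 | 0x005000 | 0x000BC0 | 0x00000E
      = 0xA85BCE
Bytes: (v>>16)&0xFF=A8, (v>>8)&0xFF=5B, v&0xFF=CE

Answer: 0xA85BCE A8 5B CE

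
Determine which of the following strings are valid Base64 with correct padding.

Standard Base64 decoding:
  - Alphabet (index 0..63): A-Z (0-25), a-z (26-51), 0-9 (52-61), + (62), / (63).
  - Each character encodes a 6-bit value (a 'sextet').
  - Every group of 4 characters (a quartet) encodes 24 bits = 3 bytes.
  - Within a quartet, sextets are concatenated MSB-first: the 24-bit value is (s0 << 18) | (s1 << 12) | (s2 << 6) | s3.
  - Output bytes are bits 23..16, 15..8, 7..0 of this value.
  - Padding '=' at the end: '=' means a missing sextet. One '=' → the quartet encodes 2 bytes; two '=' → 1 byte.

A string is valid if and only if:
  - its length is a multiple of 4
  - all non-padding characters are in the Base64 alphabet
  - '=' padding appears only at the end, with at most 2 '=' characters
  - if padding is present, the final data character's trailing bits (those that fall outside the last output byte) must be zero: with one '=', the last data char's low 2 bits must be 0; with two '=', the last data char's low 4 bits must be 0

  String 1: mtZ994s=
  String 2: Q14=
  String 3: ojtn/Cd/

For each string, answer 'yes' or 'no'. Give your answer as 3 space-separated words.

Answer: yes yes yes

Derivation:
String 1: 'mtZ994s=' → valid
String 2: 'Q14=' → valid
String 3: 'ojtn/Cd/' → valid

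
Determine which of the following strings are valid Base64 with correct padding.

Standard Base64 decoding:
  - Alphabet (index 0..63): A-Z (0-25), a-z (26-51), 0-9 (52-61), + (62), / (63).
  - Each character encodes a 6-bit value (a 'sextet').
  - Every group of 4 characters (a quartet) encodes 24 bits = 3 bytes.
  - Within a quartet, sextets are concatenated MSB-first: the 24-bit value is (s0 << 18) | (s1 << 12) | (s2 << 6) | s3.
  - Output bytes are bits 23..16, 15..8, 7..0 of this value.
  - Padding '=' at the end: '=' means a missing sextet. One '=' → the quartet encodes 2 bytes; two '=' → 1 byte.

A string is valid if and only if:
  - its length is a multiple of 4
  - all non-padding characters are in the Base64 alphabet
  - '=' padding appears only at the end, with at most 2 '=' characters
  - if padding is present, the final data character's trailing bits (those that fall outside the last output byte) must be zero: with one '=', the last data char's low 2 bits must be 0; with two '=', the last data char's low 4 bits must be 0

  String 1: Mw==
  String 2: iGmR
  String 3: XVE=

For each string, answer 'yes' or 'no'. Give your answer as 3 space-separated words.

String 1: 'Mw==' → valid
String 2: 'iGmR' → valid
String 3: 'XVE=' → valid

Answer: yes yes yes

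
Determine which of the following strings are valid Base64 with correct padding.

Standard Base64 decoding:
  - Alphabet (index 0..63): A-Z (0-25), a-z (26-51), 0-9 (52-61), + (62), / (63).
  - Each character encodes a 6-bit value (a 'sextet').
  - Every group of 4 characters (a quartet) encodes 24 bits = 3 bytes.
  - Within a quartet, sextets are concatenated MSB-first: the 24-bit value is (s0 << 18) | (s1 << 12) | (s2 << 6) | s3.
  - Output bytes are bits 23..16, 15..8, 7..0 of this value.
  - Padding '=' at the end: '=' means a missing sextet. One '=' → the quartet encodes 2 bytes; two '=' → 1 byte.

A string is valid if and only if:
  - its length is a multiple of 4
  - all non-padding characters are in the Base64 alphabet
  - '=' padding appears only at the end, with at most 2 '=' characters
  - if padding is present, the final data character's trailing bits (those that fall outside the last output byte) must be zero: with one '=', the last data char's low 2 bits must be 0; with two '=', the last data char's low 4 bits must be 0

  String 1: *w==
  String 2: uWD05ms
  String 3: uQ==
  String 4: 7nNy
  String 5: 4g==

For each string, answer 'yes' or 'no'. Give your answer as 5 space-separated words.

String 1: '*w==' → invalid (bad char(s): ['*'])
String 2: 'uWD05ms' → invalid (len=7 not mult of 4)
String 3: 'uQ==' → valid
String 4: '7nNy' → valid
String 5: '4g==' → valid

Answer: no no yes yes yes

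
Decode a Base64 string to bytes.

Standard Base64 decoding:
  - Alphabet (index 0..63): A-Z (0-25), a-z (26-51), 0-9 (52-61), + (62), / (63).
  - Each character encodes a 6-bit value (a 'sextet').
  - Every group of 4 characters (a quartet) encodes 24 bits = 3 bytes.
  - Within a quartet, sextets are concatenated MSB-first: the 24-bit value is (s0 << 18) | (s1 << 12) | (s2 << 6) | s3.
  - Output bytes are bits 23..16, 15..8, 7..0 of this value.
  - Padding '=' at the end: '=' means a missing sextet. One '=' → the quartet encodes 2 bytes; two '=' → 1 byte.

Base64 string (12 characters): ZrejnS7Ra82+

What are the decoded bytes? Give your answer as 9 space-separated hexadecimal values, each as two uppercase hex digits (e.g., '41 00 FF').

After char 0 ('Z'=25): chars_in_quartet=1 acc=0x19 bytes_emitted=0
After char 1 ('r'=43): chars_in_quartet=2 acc=0x66B bytes_emitted=0
After char 2 ('e'=30): chars_in_quartet=3 acc=0x19ADE bytes_emitted=0
After char 3 ('j'=35): chars_in_quartet=4 acc=0x66B7A3 -> emit 66 B7 A3, reset; bytes_emitted=3
After char 4 ('n'=39): chars_in_quartet=1 acc=0x27 bytes_emitted=3
After char 5 ('S'=18): chars_in_quartet=2 acc=0x9D2 bytes_emitted=3
After char 6 ('7'=59): chars_in_quartet=3 acc=0x274BB bytes_emitted=3
After char 7 ('R'=17): chars_in_quartet=4 acc=0x9D2ED1 -> emit 9D 2E D1, reset; bytes_emitted=6
After char 8 ('a'=26): chars_in_quartet=1 acc=0x1A bytes_emitted=6
After char 9 ('8'=60): chars_in_quartet=2 acc=0x6BC bytes_emitted=6
After char 10 ('2'=54): chars_in_quartet=3 acc=0x1AF36 bytes_emitted=6
After char 11 ('+'=62): chars_in_quartet=4 acc=0x6BCDBE -> emit 6B CD BE, reset; bytes_emitted=9

Answer: 66 B7 A3 9D 2E D1 6B CD BE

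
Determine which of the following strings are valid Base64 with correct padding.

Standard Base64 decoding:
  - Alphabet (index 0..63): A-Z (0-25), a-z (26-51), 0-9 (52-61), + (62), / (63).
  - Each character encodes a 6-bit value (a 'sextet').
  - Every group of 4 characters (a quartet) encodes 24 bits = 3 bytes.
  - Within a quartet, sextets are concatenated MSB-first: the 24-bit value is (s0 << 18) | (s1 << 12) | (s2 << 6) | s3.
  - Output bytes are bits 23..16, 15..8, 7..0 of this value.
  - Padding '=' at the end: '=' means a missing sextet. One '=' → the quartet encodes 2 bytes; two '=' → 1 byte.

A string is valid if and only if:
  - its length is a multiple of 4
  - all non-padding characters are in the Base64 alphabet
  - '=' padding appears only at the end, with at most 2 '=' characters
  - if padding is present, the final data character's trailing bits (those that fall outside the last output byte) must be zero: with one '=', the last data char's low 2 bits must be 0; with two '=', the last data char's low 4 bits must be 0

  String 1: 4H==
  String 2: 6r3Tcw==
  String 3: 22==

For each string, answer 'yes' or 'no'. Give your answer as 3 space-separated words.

String 1: '4H==' → invalid (bad trailing bits)
String 2: '6r3Tcw==' → valid
String 3: '22==' → invalid (bad trailing bits)

Answer: no yes no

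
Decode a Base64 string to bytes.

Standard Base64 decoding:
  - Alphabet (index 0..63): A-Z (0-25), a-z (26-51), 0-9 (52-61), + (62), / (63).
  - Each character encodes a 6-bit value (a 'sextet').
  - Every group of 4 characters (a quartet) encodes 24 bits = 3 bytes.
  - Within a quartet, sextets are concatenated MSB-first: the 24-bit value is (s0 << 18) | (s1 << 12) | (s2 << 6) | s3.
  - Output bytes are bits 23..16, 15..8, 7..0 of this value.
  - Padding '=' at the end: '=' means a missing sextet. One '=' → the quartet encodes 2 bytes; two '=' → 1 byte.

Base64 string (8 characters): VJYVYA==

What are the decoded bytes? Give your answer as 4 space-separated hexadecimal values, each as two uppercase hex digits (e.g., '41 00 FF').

Answer: 54 96 15 60

Derivation:
After char 0 ('V'=21): chars_in_quartet=1 acc=0x15 bytes_emitted=0
After char 1 ('J'=9): chars_in_quartet=2 acc=0x549 bytes_emitted=0
After char 2 ('Y'=24): chars_in_quartet=3 acc=0x15258 bytes_emitted=0
After char 3 ('V'=21): chars_in_quartet=4 acc=0x549615 -> emit 54 96 15, reset; bytes_emitted=3
After char 4 ('Y'=24): chars_in_quartet=1 acc=0x18 bytes_emitted=3
After char 5 ('A'=0): chars_in_quartet=2 acc=0x600 bytes_emitted=3
Padding '==': partial quartet acc=0x600 -> emit 60; bytes_emitted=4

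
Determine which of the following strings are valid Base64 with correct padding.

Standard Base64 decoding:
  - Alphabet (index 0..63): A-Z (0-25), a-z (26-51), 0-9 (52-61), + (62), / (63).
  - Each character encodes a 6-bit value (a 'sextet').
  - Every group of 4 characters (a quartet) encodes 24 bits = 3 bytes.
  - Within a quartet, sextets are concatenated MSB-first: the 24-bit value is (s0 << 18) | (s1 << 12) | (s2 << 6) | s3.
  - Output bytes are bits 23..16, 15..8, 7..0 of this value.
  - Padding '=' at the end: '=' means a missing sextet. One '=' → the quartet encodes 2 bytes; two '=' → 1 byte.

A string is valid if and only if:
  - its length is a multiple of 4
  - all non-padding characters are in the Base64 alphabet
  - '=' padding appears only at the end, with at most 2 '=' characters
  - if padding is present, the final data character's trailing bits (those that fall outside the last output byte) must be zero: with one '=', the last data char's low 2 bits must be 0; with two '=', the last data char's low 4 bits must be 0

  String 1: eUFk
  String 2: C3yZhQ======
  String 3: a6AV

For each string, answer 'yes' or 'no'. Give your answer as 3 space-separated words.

Answer: yes no yes

Derivation:
String 1: 'eUFk' → valid
String 2: 'C3yZhQ======' → invalid (6 pad chars (max 2))
String 3: 'a6AV' → valid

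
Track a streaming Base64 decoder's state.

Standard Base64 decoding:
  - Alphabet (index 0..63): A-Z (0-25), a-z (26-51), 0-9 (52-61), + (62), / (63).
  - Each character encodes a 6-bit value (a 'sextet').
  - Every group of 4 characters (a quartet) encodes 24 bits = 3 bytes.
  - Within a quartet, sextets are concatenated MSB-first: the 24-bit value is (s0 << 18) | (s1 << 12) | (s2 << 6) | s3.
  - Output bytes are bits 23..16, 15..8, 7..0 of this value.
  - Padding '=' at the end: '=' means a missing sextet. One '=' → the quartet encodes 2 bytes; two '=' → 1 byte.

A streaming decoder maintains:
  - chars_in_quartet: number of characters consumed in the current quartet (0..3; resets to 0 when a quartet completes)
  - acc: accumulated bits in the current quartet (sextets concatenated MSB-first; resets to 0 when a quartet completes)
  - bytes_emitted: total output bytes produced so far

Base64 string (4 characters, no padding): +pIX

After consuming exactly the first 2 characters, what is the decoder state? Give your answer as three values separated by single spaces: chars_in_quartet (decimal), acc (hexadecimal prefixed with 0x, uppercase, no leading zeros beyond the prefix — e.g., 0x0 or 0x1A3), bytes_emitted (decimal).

After char 0 ('+'=62): chars_in_quartet=1 acc=0x3E bytes_emitted=0
After char 1 ('p'=41): chars_in_quartet=2 acc=0xFA9 bytes_emitted=0

Answer: 2 0xFA9 0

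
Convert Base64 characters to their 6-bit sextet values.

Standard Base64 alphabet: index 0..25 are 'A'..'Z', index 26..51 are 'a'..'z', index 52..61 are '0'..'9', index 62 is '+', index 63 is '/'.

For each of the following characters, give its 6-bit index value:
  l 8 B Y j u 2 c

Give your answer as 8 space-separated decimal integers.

'l': a..z range, 26 + ord('l') − ord('a') = 37
'8': 0..9 range, 52 + ord('8') − ord('0') = 60
'B': A..Z range, ord('B') − ord('A') = 1
'Y': A..Z range, ord('Y') − ord('A') = 24
'j': a..z range, 26 + ord('j') − ord('a') = 35
'u': a..z range, 26 + ord('u') − ord('a') = 46
'2': 0..9 range, 52 + ord('2') − ord('0') = 54
'c': a..z range, 26 + ord('c') − ord('a') = 28

Answer: 37 60 1 24 35 46 54 28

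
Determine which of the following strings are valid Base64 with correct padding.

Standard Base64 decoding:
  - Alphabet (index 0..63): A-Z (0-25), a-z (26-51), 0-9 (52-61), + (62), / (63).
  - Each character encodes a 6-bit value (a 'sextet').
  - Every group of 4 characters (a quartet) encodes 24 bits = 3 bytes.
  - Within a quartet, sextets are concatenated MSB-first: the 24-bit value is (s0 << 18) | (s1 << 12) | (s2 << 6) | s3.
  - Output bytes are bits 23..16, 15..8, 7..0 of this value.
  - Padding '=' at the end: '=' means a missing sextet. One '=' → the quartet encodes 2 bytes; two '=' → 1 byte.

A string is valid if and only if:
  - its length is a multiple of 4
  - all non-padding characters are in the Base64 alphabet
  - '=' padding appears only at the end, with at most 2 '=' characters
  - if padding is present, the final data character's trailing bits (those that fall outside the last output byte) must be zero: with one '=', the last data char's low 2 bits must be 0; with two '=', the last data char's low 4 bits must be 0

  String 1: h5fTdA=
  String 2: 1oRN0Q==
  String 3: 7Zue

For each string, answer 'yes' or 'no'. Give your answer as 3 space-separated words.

Answer: no yes yes

Derivation:
String 1: 'h5fTdA=' → invalid (len=7 not mult of 4)
String 2: '1oRN0Q==' → valid
String 3: '7Zue' → valid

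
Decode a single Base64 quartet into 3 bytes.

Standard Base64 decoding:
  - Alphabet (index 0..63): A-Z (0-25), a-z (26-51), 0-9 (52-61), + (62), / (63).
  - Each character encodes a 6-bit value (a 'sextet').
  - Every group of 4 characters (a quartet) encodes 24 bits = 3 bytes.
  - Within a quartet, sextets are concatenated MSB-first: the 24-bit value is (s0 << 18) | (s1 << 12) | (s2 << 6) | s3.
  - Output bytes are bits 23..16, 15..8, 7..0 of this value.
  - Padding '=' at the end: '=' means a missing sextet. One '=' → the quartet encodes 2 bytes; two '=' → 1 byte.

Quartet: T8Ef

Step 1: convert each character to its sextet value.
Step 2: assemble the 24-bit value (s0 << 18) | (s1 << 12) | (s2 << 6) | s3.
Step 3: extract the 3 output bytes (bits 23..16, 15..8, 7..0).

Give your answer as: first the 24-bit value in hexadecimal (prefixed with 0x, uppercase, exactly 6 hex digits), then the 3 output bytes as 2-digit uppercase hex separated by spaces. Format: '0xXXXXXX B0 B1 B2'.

Answer: 0x4FC11F 4F C1 1F

Derivation:
Sextets: T=19, 8=60, E=4, f=31
24-bit: (19<<18) | (60<<12) | (4<<6) | 31
      = 0x4C0000 | 0x03C000 | 0x000100 | 0x00001F
      = 0x4FC11F
Bytes: (v>>16)&0xFF=4F, (v>>8)&0xFF=C1, v&0xFF=1F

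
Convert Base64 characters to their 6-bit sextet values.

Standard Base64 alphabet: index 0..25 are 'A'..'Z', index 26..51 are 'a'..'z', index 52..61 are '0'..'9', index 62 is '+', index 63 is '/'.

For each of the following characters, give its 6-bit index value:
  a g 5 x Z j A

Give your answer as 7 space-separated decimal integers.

'a': a..z range, 26 + ord('a') − ord('a') = 26
'g': a..z range, 26 + ord('g') − ord('a') = 32
'5': 0..9 range, 52 + ord('5') − ord('0') = 57
'x': a..z range, 26 + ord('x') − ord('a') = 49
'Z': A..Z range, ord('Z') − ord('A') = 25
'j': a..z range, 26 + ord('j') − ord('a') = 35
'A': A..Z range, ord('A') − ord('A') = 0

Answer: 26 32 57 49 25 35 0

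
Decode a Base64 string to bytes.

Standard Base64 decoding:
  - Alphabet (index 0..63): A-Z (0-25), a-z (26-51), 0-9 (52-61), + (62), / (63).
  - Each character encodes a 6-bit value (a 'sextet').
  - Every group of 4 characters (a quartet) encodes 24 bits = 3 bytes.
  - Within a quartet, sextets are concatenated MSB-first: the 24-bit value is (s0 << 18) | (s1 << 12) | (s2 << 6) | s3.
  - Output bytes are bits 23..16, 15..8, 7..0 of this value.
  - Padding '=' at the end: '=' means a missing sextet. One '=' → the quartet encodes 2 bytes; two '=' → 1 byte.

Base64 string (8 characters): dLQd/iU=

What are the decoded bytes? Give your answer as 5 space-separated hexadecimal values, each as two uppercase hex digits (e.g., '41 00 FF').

After char 0 ('d'=29): chars_in_quartet=1 acc=0x1D bytes_emitted=0
After char 1 ('L'=11): chars_in_quartet=2 acc=0x74B bytes_emitted=0
After char 2 ('Q'=16): chars_in_quartet=3 acc=0x1D2D0 bytes_emitted=0
After char 3 ('d'=29): chars_in_quartet=4 acc=0x74B41D -> emit 74 B4 1D, reset; bytes_emitted=3
After char 4 ('/'=63): chars_in_quartet=1 acc=0x3F bytes_emitted=3
After char 5 ('i'=34): chars_in_quartet=2 acc=0xFE2 bytes_emitted=3
After char 6 ('U'=20): chars_in_quartet=3 acc=0x3F894 bytes_emitted=3
Padding '=': partial quartet acc=0x3F894 -> emit FE 25; bytes_emitted=5

Answer: 74 B4 1D FE 25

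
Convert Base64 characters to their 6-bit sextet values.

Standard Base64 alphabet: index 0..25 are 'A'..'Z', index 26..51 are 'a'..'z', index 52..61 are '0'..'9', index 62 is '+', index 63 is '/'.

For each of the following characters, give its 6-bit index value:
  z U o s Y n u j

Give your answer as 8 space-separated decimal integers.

Answer: 51 20 40 44 24 39 46 35

Derivation:
'z': a..z range, 26 + ord('z') − ord('a') = 51
'U': A..Z range, ord('U') − ord('A') = 20
'o': a..z range, 26 + ord('o') − ord('a') = 40
's': a..z range, 26 + ord('s') − ord('a') = 44
'Y': A..Z range, ord('Y') − ord('A') = 24
'n': a..z range, 26 + ord('n') − ord('a') = 39
'u': a..z range, 26 + ord('u') − ord('a') = 46
'j': a..z range, 26 + ord('j') − ord('a') = 35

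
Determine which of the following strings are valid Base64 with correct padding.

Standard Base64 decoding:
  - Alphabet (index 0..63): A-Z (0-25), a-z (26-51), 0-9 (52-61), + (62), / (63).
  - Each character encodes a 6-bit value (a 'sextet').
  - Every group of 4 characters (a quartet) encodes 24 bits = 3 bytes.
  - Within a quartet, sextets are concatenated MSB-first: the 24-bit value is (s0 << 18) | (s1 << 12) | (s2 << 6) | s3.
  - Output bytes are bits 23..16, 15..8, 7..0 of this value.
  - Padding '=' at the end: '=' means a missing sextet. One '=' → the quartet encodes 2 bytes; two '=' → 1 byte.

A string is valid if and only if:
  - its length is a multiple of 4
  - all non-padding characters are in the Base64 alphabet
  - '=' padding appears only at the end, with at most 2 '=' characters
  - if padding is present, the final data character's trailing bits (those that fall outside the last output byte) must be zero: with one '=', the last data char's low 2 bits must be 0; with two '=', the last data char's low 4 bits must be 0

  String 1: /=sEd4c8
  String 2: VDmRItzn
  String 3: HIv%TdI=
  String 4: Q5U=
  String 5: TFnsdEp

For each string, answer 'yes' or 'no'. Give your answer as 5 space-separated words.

Answer: no yes no yes no

Derivation:
String 1: '/=sEd4c8' → invalid (bad char(s): ['=']; '=' in middle)
String 2: 'VDmRItzn' → valid
String 3: 'HIv%TdI=' → invalid (bad char(s): ['%'])
String 4: 'Q5U=' → valid
String 5: 'TFnsdEp' → invalid (len=7 not mult of 4)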